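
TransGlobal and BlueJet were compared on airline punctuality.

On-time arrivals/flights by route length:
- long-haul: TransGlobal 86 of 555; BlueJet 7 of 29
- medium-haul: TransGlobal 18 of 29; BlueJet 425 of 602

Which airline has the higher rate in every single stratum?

Long-haul: TransGlobal 86/555 = 15.5%, BlueJet 7/29 = 24.1% → BlueJet
Medium-haul: TransGlobal 18/29 = 62.1%, BlueJet 425/602 = 70.6% → BlueJet
BlueJet has the higher rate in both groups.

BlueJet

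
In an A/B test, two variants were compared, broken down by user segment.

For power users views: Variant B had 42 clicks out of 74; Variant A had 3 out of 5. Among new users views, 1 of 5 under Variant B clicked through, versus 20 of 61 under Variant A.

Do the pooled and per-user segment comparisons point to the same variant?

Power users: Variant B 42/74 = 56.8%, Variant A 3/5 = 60.0% → Variant A
New users: Variant B 1/5 = 20.0%, Variant A 20/61 = 32.8% → Variant A
Overall: Variant B 43/79 = 54.4%, Variant A 23/66 = 34.8% → Variant B
Variant A wins each user group but Variant B wins overall — the comparison reverses. Variant A's views skew toward new users, which has a lower base rate.

No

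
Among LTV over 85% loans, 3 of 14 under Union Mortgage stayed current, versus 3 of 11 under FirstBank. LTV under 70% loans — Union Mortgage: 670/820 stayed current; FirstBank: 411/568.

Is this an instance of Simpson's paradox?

LTV over 85%: Union Mortgage 3/14 = 21.4%, FirstBank 3/11 = 27.3% → FirstBank
LTV under 70%: Union Mortgage 670/820 = 81.7%, FirstBank 411/568 = 72.4% → Union Mortgage
Overall: Union Mortgage 673/834 = 80.7%, FirstBank 414/579 = 71.5% → Union Mortgage
Neither sweeps: Union Mortgage wins 1 of 2 groups, FirstBank wins 1. Union Mortgage wins overall but not every group — no Simpson reversal.

No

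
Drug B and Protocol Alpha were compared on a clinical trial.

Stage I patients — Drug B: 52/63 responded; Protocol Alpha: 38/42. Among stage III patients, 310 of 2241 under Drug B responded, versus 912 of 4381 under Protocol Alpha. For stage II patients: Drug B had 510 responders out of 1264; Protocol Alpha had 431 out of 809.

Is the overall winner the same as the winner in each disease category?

Yes

Stage I: Drug B 52/63 = 82.5%, Protocol Alpha 38/42 = 90.5% → Protocol Alpha
Stage III: Drug B 310/2241 = 13.8%, Protocol Alpha 912/4381 = 20.8% → Protocol Alpha
Stage II: Drug B 510/1264 = 40.3%, Protocol Alpha 431/809 = 53.3% → Protocol Alpha
Overall: Drug B 872/3568 = 24.4%, Protocol Alpha 1381/5232 = 26.4% → Protocol Alpha
Protocol Alpha wins overall and in every disease group — no reversal.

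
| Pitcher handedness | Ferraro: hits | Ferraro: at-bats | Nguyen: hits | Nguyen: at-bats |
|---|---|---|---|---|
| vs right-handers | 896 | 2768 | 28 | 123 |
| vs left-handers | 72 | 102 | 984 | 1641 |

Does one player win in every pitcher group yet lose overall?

Vs right-handers: Ferraro 896/2768 = 32.4%, Nguyen 28/123 = 22.8% → Ferraro
Vs left-handers: Ferraro 72/102 = 70.6%, Nguyen 984/1641 = 60.0% → Ferraro
Overall: Ferraro 968/2870 = 33.7%, Nguyen 1012/1764 = 57.4% → Nguyen
Ferraro wins each pitcher group but Nguyen wins overall — the comparison reverses. Ferraro's at-bats skew toward vs right-handers, which has a lower base rate.

Yes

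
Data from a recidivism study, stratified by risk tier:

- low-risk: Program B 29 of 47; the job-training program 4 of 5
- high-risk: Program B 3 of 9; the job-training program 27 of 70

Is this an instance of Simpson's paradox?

Low-risk: Program B 29/47 = 61.7%, the job-training program 4/5 = 80.0% → the job-training program
High-risk: Program B 3/9 = 33.3%, the job-training program 27/70 = 38.6% → the job-training program
Overall: Program B 32/56 = 57.1%, the job-training program 31/75 = 41.3% → Program B
The job-training program wins each risk group but Program B wins overall — the comparison reverses. The job-training program's participants skew toward high-risk, which has a lower base rate.

Yes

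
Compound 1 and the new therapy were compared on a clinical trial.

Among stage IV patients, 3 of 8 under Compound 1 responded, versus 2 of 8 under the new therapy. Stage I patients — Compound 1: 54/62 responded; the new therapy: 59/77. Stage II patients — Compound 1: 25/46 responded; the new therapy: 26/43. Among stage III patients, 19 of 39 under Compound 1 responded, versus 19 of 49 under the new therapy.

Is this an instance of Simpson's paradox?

Stage IV: Compound 1 3/8 = 37.5%, the new therapy 2/8 = 25.0% → Compound 1
Stage I: Compound 1 54/62 = 87.1%, the new therapy 59/77 = 76.6% → Compound 1
Stage II: Compound 1 25/46 = 54.3%, the new therapy 26/43 = 60.5% → the new therapy
Stage III: Compound 1 19/39 = 48.7%, the new therapy 19/49 = 38.8% → Compound 1
Overall: Compound 1 101/155 = 65.2%, the new therapy 106/177 = 59.9% → Compound 1
Neither sweeps: Compound 1 wins 3 of 4 groups, the new therapy wins 1. Compound 1 wins overall but not every group — no Simpson reversal.

No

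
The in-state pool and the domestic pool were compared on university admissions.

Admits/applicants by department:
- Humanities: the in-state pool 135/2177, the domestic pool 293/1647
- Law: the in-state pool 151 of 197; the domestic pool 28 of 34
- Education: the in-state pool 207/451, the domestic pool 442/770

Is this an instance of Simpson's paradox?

No

Humanities: the in-state pool 135/2177 = 6.2%, the domestic pool 293/1647 = 17.8% → the domestic pool
Law: the in-state pool 151/197 = 76.6%, the domestic pool 28/34 = 82.4% → the domestic pool
Education: the in-state pool 207/451 = 45.9%, the domestic pool 442/770 = 57.4% → the domestic pool
Overall: the in-state pool 493/2825 = 17.5%, the domestic pool 763/2451 = 31.1% → the domestic pool
The domestic pool wins overall and in every department group — no reversal.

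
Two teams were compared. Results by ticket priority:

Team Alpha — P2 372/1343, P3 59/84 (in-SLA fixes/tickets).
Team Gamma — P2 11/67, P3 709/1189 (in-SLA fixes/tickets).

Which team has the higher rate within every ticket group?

Team Alpha

P2: Team Alpha 372/1343 = 27.7%, Team Gamma 11/67 = 16.4% → Team Alpha
P3: Team Alpha 59/84 = 70.2%, Team Gamma 709/1189 = 59.6% → Team Alpha
Team Alpha has the higher rate in both groups.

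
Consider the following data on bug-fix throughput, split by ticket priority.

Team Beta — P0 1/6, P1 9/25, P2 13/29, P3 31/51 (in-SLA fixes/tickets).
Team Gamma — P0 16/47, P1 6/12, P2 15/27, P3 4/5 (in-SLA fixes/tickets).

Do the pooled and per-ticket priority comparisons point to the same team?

P0: Team Beta 1/6 = 16.7%, Team Gamma 16/47 = 34.0% → Team Gamma
P1: Team Beta 9/25 = 36.0%, Team Gamma 6/12 = 50.0% → Team Gamma
P2: Team Beta 13/29 = 44.8%, Team Gamma 15/27 = 55.6% → Team Gamma
P3: Team Beta 31/51 = 60.8%, Team Gamma 4/5 = 80.0% → Team Gamma
Overall: Team Beta 54/111 = 48.6%, Team Gamma 41/91 = 45.1% → Team Beta
Team Gamma wins each ticket group but Team Beta wins overall — the comparison reverses. Team Gamma's tickets skew toward P0, which has a lower base rate.

No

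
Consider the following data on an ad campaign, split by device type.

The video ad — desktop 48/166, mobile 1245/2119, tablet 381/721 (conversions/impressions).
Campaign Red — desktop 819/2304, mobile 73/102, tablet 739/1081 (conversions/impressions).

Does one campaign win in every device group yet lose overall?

Yes

Desktop: the video ad 48/166 = 28.9%, Campaign Red 819/2304 = 35.5% → Campaign Red
Mobile: the video ad 1245/2119 = 58.8%, Campaign Red 73/102 = 71.6% → Campaign Red
Tablet: the video ad 381/721 = 52.8%, Campaign Red 739/1081 = 68.4% → Campaign Red
Overall: the video ad 1674/3006 = 55.7%, Campaign Red 1631/3487 = 46.8% → the video ad
Campaign Red wins each device group but the video ad wins overall — the comparison reverses. Campaign Red's impressions skew toward desktop, which has a lower base rate.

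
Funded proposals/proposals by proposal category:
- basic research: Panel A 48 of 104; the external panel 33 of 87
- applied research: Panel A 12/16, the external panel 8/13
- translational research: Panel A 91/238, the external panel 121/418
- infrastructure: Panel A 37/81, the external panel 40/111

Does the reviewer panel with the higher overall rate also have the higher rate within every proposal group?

Basic research: Panel A 48/104 = 46.2%, the external panel 33/87 = 37.9% → Panel A
Applied research: Panel A 12/16 = 75.0%, the external panel 8/13 = 61.5% → Panel A
Translational research: Panel A 91/238 = 38.2%, the external panel 121/418 = 28.9% → Panel A
Infrastructure: Panel A 37/81 = 45.7%, the external panel 40/111 = 36.0% → Panel A
Overall: Panel A 188/439 = 42.8%, the external panel 202/629 = 32.1% → Panel A
Panel A wins overall and in every proposal group — no reversal.

Yes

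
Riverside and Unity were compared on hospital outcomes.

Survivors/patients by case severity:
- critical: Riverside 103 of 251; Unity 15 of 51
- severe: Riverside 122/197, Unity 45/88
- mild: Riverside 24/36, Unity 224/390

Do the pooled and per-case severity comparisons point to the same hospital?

Critical: Riverside 103/251 = 41.0%, Unity 15/51 = 29.4% → Riverside
Severe: Riverside 122/197 = 61.9%, Unity 45/88 = 51.1% → Riverside
Mild: Riverside 24/36 = 66.7%, Unity 224/390 = 57.4% → Riverside
Overall: Riverside 249/484 = 51.4%, Unity 284/529 = 53.7% → Unity
Riverside wins each case group but Unity wins overall — the comparison reverses. Riverside's patients skew toward critical, which has a lower base rate.

No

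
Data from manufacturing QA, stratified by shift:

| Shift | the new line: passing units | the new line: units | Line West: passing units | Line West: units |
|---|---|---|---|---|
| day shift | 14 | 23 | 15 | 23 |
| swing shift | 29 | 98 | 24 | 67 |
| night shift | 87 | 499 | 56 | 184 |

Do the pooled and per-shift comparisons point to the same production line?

Yes

Day shift: the new line 14/23 = 60.9%, Line West 15/23 = 65.2% → Line West
Swing shift: the new line 29/98 = 29.6%, Line West 24/67 = 35.8% → Line West
Night shift: the new line 87/499 = 17.4%, Line West 56/184 = 30.4% → Line West
Overall: the new line 130/620 = 21.0%, Line West 95/274 = 34.7% → Line West
Line West wins overall and in every shift group — no reversal.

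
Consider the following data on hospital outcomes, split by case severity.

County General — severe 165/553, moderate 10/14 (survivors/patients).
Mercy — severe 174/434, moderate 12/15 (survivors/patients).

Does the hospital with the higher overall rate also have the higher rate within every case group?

Severe: County General 165/553 = 29.8%, Mercy 174/434 = 40.1% → Mercy
Moderate: County General 10/14 = 71.4%, Mercy 12/15 = 80.0% → Mercy
Overall: County General 175/567 = 30.9%, Mercy 186/449 = 41.4% → Mercy
Mercy wins overall and in every case group — no reversal.

Yes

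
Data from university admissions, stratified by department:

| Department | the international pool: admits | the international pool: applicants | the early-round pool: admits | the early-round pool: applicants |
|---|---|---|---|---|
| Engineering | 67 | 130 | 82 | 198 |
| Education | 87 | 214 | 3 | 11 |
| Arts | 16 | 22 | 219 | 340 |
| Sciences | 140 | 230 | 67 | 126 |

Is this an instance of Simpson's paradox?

Yes

Engineering: the international pool 67/130 = 51.5%, the early-round pool 82/198 = 41.4% → the international pool
Education: the international pool 87/214 = 40.7%, the early-round pool 3/11 = 27.3% → the international pool
Arts: the international pool 16/22 = 72.7%, the early-round pool 219/340 = 64.4% → the international pool
Sciences: the international pool 140/230 = 60.9%, the early-round pool 67/126 = 53.2% → the international pool
Overall: the international pool 310/596 = 52.0%, the early-round pool 371/675 = 55.0% → the early-round pool
The international pool wins each department group but the early-round pool wins overall — the comparison reverses. The international pool's applicants skew toward Education, which has a lower base rate.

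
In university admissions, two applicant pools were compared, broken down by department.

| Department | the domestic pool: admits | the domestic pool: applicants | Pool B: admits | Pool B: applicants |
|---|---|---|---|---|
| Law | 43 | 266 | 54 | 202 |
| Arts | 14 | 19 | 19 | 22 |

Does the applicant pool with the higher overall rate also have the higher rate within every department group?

Yes

Law: the domestic pool 43/266 = 16.2%, Pool B 54/202 = 26.7% → Pool B
Arts: the domestic pool 14/19 = 73.7%, Pool B 19/22 = 86.4% → Pool B
Overall: the domestic pool 57/285 = 20.0%, Pool B 73/224 = 32.6% → Pool B
Pool B wins overall and in every department group — no reversal.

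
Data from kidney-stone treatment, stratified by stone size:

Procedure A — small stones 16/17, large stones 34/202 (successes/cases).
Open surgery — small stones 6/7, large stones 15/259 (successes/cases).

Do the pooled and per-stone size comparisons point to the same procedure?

Small stones: Procedure A 16/17 = 94.1%, open surgery 6/7 = 85.7% → Procedure A
Large stones: Procedure A 34/202 = 16.8%, open surgery 15/259 = 5.8% → Procedure A
Overall: Procedure A 50/219 = 22.8%, open surgery 21/266 = 7.9% → Procedure A
Procedure A wins overall and in every stone group — no reversal.

Yes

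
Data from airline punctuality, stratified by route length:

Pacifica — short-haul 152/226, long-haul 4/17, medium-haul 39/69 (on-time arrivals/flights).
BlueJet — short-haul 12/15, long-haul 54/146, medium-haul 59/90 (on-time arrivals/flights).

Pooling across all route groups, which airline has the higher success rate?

Pacifica

Short-haul: Pacifica 152/226 = 67.3%, BlueJet 12/15 = 80.0% → BlueJet
Long-haul: Pacifica 4/17 = 23.5%, BlueJet 54/146 = 37.0% → BlueJet
Medium-haul: Pacifica 39/69 = 56.5%, BlueJet 59/90 = 65.6% → BlueJet
Overall: Pacifica 195/312 = 62.5%, BlueJet 125/251 = 49.8% → Pacifica
(BlueJet wins every route group but Pacifica wins overall — BlueJet's flights skew toward the low-rate long-haul group.)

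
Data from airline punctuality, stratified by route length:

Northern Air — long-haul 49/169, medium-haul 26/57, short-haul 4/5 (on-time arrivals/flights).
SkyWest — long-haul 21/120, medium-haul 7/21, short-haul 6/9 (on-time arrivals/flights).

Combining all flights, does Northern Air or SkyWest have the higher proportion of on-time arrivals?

Long-haul: Northern Air 49/169 = 29.0%, SkyWest 21/120 = 17.5% → Northern Air
Medium-haul: Northern Air 26/57 = 45.6%, SkyWest 7/21 = 33.3% → Northern Air
Short-haul: Northern Air 4/5 = 80.0%, SkyWest 6/9 = 66.7% → Northern Air
Overall: Northern Air 79/231 = 34.2%, SkyWest 34/150 = 22.7% → Northern Air

Northern Air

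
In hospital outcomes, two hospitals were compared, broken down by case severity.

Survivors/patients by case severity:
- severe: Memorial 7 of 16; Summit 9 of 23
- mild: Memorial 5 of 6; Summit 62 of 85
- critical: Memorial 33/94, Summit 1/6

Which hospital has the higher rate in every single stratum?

Severe: Memorial 7/16 = 43.8%, Summit 9/23 = 39.1% → Memorial
Mild: Memorial 5/6 = 83.3%, Summit 62/85 = 72.9% → Memorial
Critical: Memorial 33/94 = 35.1%, Summit 1/6 = 16.7% → Memorial
Memorial has the higher rate in all 3 groups.

Memorial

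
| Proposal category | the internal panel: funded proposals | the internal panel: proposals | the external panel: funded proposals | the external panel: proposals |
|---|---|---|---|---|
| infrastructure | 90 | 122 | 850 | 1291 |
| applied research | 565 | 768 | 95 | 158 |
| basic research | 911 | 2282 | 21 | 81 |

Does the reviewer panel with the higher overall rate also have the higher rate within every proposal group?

No

Infrastructure: the internal panel 90/122 = 73.8%, the external panel 850/1291 = 65.8% → the internal panel
Applied research: the internal panel 565/768 = 73.6%, the external panel 95/158 = 60.1% → the internal panel
Basic research: the internal panel 911/2282 = 39.9%, the external panel 21/81 = 25.9% → the internal panel
Overall: the internal panel 1566/3172 = 49.4%, the external panel 966/1530 = 63.1% → the external panel
The internal panel wins each proposal group but the external panel wins overall — the comparison reverses. The internal panel's proposals skew toward basic research, which has a lower base rate.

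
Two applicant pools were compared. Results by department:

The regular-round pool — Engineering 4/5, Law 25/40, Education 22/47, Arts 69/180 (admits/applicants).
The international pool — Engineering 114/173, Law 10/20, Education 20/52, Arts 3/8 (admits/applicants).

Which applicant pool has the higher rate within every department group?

the regular-round pool

Engineering: the regular-round pool 4/5 = 80.0%, the international pool 114/173 = 65.9% → the regular-round pool
Law: the regular-round pool 25/40 = 62.5%, the international pool 10/20 = 50.0% → the regular-round pool
Education: the regular-round pool 22/47 = 46.8%, the international pool 20/52 = 38.5% → the regular-round pool
Arts: the regular-round pool 69/180 = 38.3%, the international pool 3/8 = 37.5% → the regular-round pool
The regular-round pool has the higher rate in all 4 groups.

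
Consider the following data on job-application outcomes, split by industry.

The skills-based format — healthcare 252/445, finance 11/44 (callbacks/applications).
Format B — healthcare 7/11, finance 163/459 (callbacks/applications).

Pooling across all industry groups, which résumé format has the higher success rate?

Healthcare: the skills-based format 252/445 = 56.6%, Format B 7/11 = 63.6% → Format B
Finance: the skills-based format 11/44 = 25.0%, Format B 163/459 = 35.5% → Format B
Overall: the skills-based format 263/489 = 53.8%, Format B 170/470 = 36.2% → the skills-based format
(Format B wins every industry group but the skills-based format wins overall — Format B's applications skew toward the low-rate finance group.)

the skills-based format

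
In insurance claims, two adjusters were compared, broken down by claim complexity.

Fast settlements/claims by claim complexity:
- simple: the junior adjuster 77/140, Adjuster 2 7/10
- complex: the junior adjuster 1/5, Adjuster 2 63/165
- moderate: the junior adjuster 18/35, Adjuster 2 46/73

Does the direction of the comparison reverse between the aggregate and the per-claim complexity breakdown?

Yes

Simple: the junior adjuster 77/140 = 55.0%, Adjuster 2 7/10 = 70.0% → Adjuster 2
Complex: the junior adjuster 1/5 = 20.0%, Adjuster 2 63/165 = 38.2% → Adjuster 2
Moderate: the junior adjuster 18/35 = 51.4%, Adjuster 2 46/73 = 63.0% → Adjuster 2
Overall: the junior adjuster 96/180 = 53.3%, Adjuster 2 116/248 = 46.8% → the junior adjuster
Adjuster 2 wins each claim group but the junior adjuster wins overall — the comparison reverses. Adjuster 2's claims skew toward complex, which has a lower base rate.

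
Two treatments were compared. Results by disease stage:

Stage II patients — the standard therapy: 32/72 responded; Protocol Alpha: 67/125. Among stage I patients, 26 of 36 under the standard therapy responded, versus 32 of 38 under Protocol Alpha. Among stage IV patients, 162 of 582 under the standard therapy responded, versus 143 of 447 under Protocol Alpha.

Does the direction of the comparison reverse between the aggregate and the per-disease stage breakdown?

Stage II: the standard therapy 32/72 = 44.4%, Protocol Alpha 67/125 = 53.6% → Protocol Alpha
Stage I: the standard therapy 26/36 = 72.2%, Protocol Alpha 32/38 = 84.2% → Protocol Alpha
Stage IV: the standard therapy 162/582 = 27.8%, Protocol Alpha 143/447 = 32.0% → Protocol Alpha
Overall: the standard therapy 220/690 = 31.9%, Protocol Alpha 242/610 = 39.7% → Protocol Alpha
Protocol Alpha wins overall and in every disease group — no reversal.

No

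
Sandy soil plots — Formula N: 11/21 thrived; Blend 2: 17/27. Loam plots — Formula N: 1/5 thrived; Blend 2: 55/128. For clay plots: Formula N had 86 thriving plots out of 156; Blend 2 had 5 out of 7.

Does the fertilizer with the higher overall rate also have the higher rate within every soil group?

Sandy soil: Formula N 11/21 = 52.4%, Blend 2 17/27 = 63.0% → Blend 2
Loam: Formula N 1/5 = 20.0%, Blend 2 55/128 = 43.0% → Blend 2
Clay: Formula N 86/156 = 55.1%, Blend 2 5/7 = 71.4% → Blend 2
Overall: Formula N 98/182 = 53.8%, Blend 2 77/162 = 47.5% → Formula N
Blend 2 wins each soil group but Formula N wins overall — the comparison reverses. Blend 2's plots skew toward loam, which has a lower base rate.

No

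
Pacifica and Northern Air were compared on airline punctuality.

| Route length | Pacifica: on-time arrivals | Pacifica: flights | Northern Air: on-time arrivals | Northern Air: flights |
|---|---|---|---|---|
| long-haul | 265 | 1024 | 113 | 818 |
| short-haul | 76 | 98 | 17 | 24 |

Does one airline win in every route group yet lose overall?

Long-haul: Pacifica 265/1024 = 25.9%, Northern Air 113/818 = 13.8% → Pacifica
Short-haul: Pacifica 76/98 = 77.6%, Northern Air 17/24 = 70.8% → Pacifica
Overall: Pacifica 341/1122 = 30.4%, Northern Air 130/842 = 15.4% → Pacifica
Pacifica wins overall and in every route group — no reversal.

No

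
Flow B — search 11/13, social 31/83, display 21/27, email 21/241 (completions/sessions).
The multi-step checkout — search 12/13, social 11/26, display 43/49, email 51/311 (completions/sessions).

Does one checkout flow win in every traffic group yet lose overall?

No

Search: Flow B 11/13 = 84.6%, the multi-step checkout 12/13 = 92.3% → the multi-step checkout
Social: Flow B 31/83 = 37.3%, the multi-step checkout 11/26 = 42.3% → the multi-step checkout
Display: Flow B 21/27 = 77.8%, the multi-step checkout 43/49 = 87.8% → the multi-step checkout
Email: Flow B 21/241 = 8.7%, the multi-step checkout 51/311 = 16.4% → the multi-step checkout
Overall: Flow B 84/364 = 23.1%, the multi-step checkout 117/399 = 29.3% → the multi-step checkout
The multi-step checkout wins overall and in every traffic group — no reversal.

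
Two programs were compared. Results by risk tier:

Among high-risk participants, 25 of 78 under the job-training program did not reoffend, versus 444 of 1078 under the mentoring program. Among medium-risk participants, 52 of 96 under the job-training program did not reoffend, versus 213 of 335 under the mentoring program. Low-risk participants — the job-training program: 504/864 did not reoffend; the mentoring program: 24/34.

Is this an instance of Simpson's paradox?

High-risk: the job-training program 25/78 = 32.1%, the mentoring program 444/1078 = 41.2% → the mentoring program
Medium-risk: the job-training program 52/96 = 54.2%, the mentoring program 213/335 = 63.6% → the mentoring program
Low-risk: the job-training program 504/864 = 58.3%, the mentoring program 24/34 = 70.6% → the mentoring program
Overall: the job-training program 581/1038 = 56.0%, the mentoring program 681/1447 = 47.1% → the job-training program
The mentoring program wins each risk group but the job-training program wins overall — the comparison reverses. The mentoring program's participants skew toward high-risk, which has a lower base rate.

Yes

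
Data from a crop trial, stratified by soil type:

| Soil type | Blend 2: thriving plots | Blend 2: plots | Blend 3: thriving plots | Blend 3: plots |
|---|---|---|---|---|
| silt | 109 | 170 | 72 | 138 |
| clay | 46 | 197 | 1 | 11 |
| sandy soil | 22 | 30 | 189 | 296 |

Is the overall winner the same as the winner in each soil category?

No

Silt: Blend 2 109/170 = 64.1%, Blend 3 72/138 = 52.2% → Blend 2
Clay: Blend 2 46/197 = 23.4%, Blend 3 1/11 = 9.1% → Blend 2
Sandy soil: Blend 2 22/30 = 73.3%, Blend 3 189/296 = 63.9% → Blend 2
Overall: Blend 2 177/397 = 44.6%, Blend 3 262/445 = 58.9% → Blend 3
Blend 2 wins each soil group but Blend 3 wins overall — the comparison reverses. Blend 2's plots skew toward clay, which has a lower base rate.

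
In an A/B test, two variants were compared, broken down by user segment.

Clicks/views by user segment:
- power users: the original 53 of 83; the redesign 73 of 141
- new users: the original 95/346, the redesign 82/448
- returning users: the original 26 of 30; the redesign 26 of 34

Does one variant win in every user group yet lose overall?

Power users: the original 53/83 = 63.9%, the redesign 73/141 = 51.8% → the original
New users: the original 95/346 = 27.5%, the redesign 82/448 = 18.3% → the original
Returning users: the original 26/30 = 86.7%, the redesign 26/34 = 76.5% → the original
Overall: the original 174/459 = 37.9%, the redesign 181/623 = 29.1% → the original
The original wins overall and in every user group — no reversal.

No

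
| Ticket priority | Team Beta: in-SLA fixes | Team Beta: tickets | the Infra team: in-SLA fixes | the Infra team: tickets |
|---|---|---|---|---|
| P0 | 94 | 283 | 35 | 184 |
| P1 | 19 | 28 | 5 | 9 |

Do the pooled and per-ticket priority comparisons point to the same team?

Yes

P0: Team Beta 94/283 = 33.2%, the Infra team 35/184 = 19.0% → Team Beta
P1: Team Beta 19/28 = 67.9%, the Infra team 5/9 = 55.6% → Team Beta
Overall: Team Beta 113/311 = 36.3%, the Infra team 40/193 = 20.7% → Team Beta
Team Beta wins overall and in every ticket group — no reversal.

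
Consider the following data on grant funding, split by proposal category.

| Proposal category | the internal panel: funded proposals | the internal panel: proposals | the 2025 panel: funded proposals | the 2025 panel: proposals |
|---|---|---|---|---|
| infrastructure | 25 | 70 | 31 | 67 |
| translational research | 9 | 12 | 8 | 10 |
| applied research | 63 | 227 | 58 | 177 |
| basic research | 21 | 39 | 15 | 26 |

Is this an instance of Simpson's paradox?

No

Infrastructure: the internal panel 25/70 = 35.7%, the 2025 panel 31/67 = 46.3% → the 2025 panel
Translational research: the internal panel 9/12 = 75.0%, the 2025 panel 8/10 = 80.0% → the 2025 panel
Applied research: the internal panel 63/227 = 27.8%, the 2025 panel 58/177 = 32.8% → the 2025 panel
Basic research: the internal panel 21/39 = 53.8%, the 2025 panel 15/26 = 57.7% → the 2025 panel
Overall: the internal panel 118/348 = 33.9%, the 2025 panel 112/280 = 40.0% → the 2025 panel
The 2025 panel wins overall and in every proposal group — no reversal.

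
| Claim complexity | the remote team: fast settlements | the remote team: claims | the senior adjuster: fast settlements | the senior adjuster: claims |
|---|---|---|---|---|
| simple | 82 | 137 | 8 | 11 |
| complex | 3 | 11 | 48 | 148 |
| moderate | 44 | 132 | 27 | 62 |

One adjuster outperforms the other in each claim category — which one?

the senior adjuster

Simple: the remote team 82/137 = 59.9%, the senior adjuster 8/11 = 72.7% → the senior adjuster
Complex: the remote team 3/11 = 27.3%, the senior adjuster 48/148 = 32.4% → the senior adjuster
Moderate: the remote team 44/132 = 33.3%, the senior adjuster 27/62 = 43.5% → the senior adjuster
The senior adjuster has the higher rate in all 3 groups.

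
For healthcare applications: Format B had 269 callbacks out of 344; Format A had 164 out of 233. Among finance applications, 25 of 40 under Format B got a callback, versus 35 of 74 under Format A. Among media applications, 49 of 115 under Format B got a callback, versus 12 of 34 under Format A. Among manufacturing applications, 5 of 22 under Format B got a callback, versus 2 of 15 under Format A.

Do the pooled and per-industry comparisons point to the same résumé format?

Yes

Healthcare: Format B 269/344 = 78.2%, Format A 164/233 = 70.4% → Format B
Finance: Format B 25/40 = 62.5%, Format A 35/74 = 47.3% → Format B
Media: Format B 49/115 = 42.6%, Format A 12/34 = 35.3% → Format B
Manufacturing: Format B 5/22 = 22.7%, Format A 2/15 = 13.3% → Format B
Overall: Format B 348/521 = 66.8%, Format A 213/356 = 59.8% → Format B
Format B wins overall and in every industry group — no reversal.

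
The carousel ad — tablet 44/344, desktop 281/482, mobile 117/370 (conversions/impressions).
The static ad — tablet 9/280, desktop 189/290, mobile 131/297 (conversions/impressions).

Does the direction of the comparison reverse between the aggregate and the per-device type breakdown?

No

Tablet: the carousel ad 44/344 = 12.8%, the static ad 9/280 = 3.2% → the carousel ad
Desktop: the carousel ad 281/482 = 58.3%, the static ad 189/290 = 65.2% → the static ad
Mobile: the carousel ad 117/370 = 31.6%, the static ad 131/297 = 44.1% → the static ad
Overall: the carousel ad 442/1196 = 37.0%, the static ad 329/867 = 37.9% → the static ad
Neither sweeps: the carousel ad wins 1 of 3 groups, the static ad wins 2. The static ad wins overall but not every group — no Simpson reversal.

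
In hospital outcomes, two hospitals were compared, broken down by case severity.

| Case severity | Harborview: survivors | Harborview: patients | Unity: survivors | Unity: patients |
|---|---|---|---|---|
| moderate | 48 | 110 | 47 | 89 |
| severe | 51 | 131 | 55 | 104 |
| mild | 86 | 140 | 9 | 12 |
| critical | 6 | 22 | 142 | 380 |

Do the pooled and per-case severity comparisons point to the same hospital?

No

Moderate: Harborview 48/110 = 43.6%, Unity 47/89 = 52.8% → Unity
Severe: Harborview 51/131 = 38.9%, Unity 55/104 = 52.9% → Unity
Mild: Harborview 86/140 = 61.4%, Unity 9/12 = 75.0% → Unity
Critical: Harborview 6/22 = 27.3%, Unity 142/380 = 37.4% → Unity
Overall: Harborview 191/403 = 47.4%, Unity 253/585 = 43.2% → Harborview
Unity wins each case group but Harborview wins overall — the comparison reverses. Unity's patients skew toward critical, which has a lower base rate.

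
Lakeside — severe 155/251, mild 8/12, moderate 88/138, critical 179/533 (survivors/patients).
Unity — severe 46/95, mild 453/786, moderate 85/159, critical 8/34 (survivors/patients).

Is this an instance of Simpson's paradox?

Severe: Lakeside 155/251 = 61.8%, Unity 46/95 = 48.4% → Lakeside
Mild: Lakeside 8/12 = 66.7%, Unity 453/786 = 57.6% → Lakeside
Moderate: Lakeside 88/138 = 63.8%, Unity 85/159 = 53.5% → Lakeside
Critical: Lakeside 179/533 = 33.6%, Unity 8/34 = 23.5% → Lakeside
Overall: Lakeside 430/934 = 46.0%, Unity 592/1074 = 55.1% → Unity
Lakeside wins each case group but Unity wins overall — the comparison reverses. Lakeside's patients skew toward critical, which has a lower base rate.

Yes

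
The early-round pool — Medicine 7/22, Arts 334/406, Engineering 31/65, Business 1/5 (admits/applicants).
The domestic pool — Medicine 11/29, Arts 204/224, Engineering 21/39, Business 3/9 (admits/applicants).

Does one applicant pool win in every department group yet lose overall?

Medicine: the early-round pool 7/22 = 31.8%, the domestic pool 11/29 = 37.9% → the domestic pool
Arts: the early-round pool 334/406 = 82.3%, the domestic pool 204/224 = 91.1% → the domestic pool
Engineering: the early-round pool 31/65 = 47.7%, the domestic pool 21/39 = 53.8% → the domestic pool
Business: the early-round pool 1/5 = 20.0%, the domestic pool 3/9 = 33.3% → the domestic pool
Overall: the early-round pool 373/498 = 74.9%, the domestic pool 239/301 = 79.4% → the domestic pool
The domestic pool wins overall and in every department group — no reversal.

No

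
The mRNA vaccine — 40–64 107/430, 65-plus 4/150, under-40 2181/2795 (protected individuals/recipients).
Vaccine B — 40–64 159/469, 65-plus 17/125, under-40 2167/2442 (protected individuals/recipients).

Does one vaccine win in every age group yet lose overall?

No

40–64: the mRNA vaccine 107/430 = 24.9%, Vaccine B 159/469 = 33.9% → Vaccine B
65-plus: the mRNA vaccine 4/150 = 2.7%, Vaccine B 17/125 = 13.6% → Vaccine B
Under-40: the mRNA vaccine 2181/2795 = 78.0%, Vaccine B 2167/2442 = 88.7% → Vaccine B
Overall: the mRNA vaccine 2292/3375 = 67.9%, Vaccine B 2343/3036 = 77.2% → Vaccine B
Vaccine B wins overall and in every age group — no reversal.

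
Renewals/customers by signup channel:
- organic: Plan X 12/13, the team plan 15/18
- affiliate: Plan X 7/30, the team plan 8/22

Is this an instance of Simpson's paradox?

No

Organic: Plan X 12/13 = 92.3%, the team plan 15/18 = 83.3% → Plan X
Affiliate: Plan X 7/30 = 23.3%, the team plan 8/22 = 36.4% → the team plan
Overall: Plan X 19/43 = 44.2%, the team plan 23/40 = 57.5% → the team plan
Neither sweeps: Plan X wins 1 of 2 groups, the team plan wins 1. The team plan wins overall but not every group — no Simpson reversal.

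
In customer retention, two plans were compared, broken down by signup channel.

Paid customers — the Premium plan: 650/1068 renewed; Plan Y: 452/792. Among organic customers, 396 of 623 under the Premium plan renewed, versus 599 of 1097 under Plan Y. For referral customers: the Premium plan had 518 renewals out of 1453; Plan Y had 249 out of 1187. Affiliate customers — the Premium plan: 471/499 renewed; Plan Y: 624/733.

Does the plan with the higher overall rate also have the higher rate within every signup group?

Yes

Paid: the Premium plan 650/1068 = 60.9%, Plan Y 452/792 = 57.1% → the Premium plan
Organic: the Premium plan 396/623 = 63.6%, Plan Y 599/1097 = 54.6% → the Premium plan
Referral: the Premium plan 518/1453 = 35.7%, Plan Y 249/1187 = 21.0% → the Premium plan
Affiliate: the Premium plan 471/499 = 94.4%, Plan Y 624/733 = 85.1% → the Premium plan
Overall: the Premium plan 2035/3643 = 55.9%, Plan Y 1924/3809 = 50.5% → the Premium plan
The Premium plan wins overall and in every signup group — no reversal.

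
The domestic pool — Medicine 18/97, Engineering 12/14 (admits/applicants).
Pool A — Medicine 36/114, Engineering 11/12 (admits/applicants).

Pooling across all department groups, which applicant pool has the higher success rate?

Pool A

Medicine: the domestic pool 18/97 = 18.6%, Pool A 36/114 = 31.6% → Pool A
Engineering: the domestic pool 12/14 = 85.7%, Pool A 11/12 = 91.7% → Pool A
Overall: the domestic pool 30/111 = 27.0%, Pool A 47/126 = 37.3% → Pool A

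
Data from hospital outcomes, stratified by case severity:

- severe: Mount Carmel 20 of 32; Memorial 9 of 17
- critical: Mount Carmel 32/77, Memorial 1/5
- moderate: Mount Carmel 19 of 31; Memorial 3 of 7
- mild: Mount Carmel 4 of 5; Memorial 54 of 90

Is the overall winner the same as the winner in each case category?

Severe: Mount Carmel 20/32 = 62.5%, Memorial 9/17 = 52.9% → Mount Carmel
Critical: Mount Carmel 32/77 = 41.6%, Memorial 1/5 = 20.0% → Mount Carmel
Moderate: Mount Carmel 19/31 = 61.3%, Memorial 3/7 = 42.9% → Mount Carmel
Mild: Mount Carmel 4/5 = 80.0%, Memorial 54/90 = 60.0% → Mount Carmel
Overall: Mount Carmel 75/145 = 51.7%, Memorial 67/119 = 56.3% → Memorial
Mount Carmel wins each case group but Memorial wins overall — the comparison reverses. Mount Carmel's patients skew toward critical, which has a lower base rate.

No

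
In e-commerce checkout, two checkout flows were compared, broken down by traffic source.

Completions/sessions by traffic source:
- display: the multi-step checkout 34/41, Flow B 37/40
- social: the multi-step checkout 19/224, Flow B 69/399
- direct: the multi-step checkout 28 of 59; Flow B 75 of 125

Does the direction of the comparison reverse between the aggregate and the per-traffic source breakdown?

No

Display: the multi-step checkout 34/41 = 82.9%, Flow B 37/40 = 92.5% → Flow B
Social: the multi-step checkout 19/224 = 8.5%, Flow B 69/399 = 17.3% → Flow B
Direct: the multi-step checkout 28/59 = 47.5%, Flow B 75/125 = 60.0% → Flow B
Overall: the multi-step checkout 81/324 = 25.0%, Flow B 181/564 = 32.1% → Flow B
Flow B wins overall and in every traffic group — no reversal.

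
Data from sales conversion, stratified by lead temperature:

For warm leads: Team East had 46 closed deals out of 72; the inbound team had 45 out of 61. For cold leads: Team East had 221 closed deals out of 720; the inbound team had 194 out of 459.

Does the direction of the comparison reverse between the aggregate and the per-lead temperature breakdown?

Warm: Team East 46/72 = 63.9%, the inbound team 45/61 = 73.8% → the inbound team
Cold: Team East 221/720 = 30.7%, the inbound team 194/459 = 42.3% → the inbound team
Overall: Team East 267/792 = 33.7%, the inbound team 239/520 = 46.0% → the inbound team
The inbound team wins overall and in every lead group — no reversal.

No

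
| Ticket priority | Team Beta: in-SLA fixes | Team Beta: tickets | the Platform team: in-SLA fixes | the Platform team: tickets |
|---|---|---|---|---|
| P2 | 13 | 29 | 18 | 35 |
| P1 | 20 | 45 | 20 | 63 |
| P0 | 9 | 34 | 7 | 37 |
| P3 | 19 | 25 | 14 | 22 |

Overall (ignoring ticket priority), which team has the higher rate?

P2: Team Beta 13/29 = 44.8%, the Platform team 18/35 = 51.4% → the Platform team
P1: Team Beta 20/45 = 44.4%, the Platform team 20/63 = 31.7% → Team Beta
P0: Team Beta 9/34 = 26.5%, the Platform team 7/37 = 18.9% → Team Beta
P3: Team Beta 19/25 = 76.0%, the Platform team 14/22 = 63.6% → Team Beta
Overall: Team Beta 61/133 = 45.9%, the Platform team 59/157 = 37.6% → Team Beta
(Neither sweeps every ticket group, but Team Beta has the higher pooled rate.)

Team Beta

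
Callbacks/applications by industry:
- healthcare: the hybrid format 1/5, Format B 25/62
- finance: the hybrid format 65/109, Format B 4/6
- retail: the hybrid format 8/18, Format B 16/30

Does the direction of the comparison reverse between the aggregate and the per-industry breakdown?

Healthcare: the hybrid format 1/5 = 20.0%, Format B 25/62 = 40.3% → Format B
Finance: the hybrid format 65/109 = 59.6%, Format B 4/6 = 66.7% → Format B
Retail: the hybrid format 8/18 = 44.4%, Format B 16/30 = 53.3% → Format B
Overall: the hybrid format 74/132 = 56.1%, Format B 45/98 = 45.9% → the hybrid format
Format B wins each industry group but the hybrid format wins overall — the comparison reverses. Format B's applications skew toward healthcare, which has a lower base rate.

Yes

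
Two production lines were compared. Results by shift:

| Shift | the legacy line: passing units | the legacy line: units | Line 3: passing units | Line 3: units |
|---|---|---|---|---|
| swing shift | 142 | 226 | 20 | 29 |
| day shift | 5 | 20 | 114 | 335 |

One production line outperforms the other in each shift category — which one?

Swing shift: the legacy line 142/226 = 62.8%, Line 3 20/29 = 69.0% → Line 3
Day shift: the legacy line 5/20 = 25.0%, Line 3 114/335 = 34.0% → Line 3
Line 3 has the higher rate in both groups.

Line 3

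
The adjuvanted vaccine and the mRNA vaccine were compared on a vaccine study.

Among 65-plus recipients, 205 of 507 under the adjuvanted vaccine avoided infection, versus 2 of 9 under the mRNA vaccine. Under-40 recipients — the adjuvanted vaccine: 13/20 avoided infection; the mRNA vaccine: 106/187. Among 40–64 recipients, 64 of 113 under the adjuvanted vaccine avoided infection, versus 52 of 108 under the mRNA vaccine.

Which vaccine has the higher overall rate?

65-plus: the adjuvanted vaccine 205/507 = 40.4%, the mRNA vaccine 2/9 = 22.2% → the adjuvanted vaccine
Under-40: the adjuvanted vaccine 13/20 = 65.0%, the mRNA vaccine 106/187 = 56.7% → the adjuvanted vaccine
40–64: the adjuvanted vaccine 64/113 = 56.6%, the mRNA vaccine 52/108 = 48.1% → the adjuvanted vaccine
Overall: the adjuvanted vaccine 282/640 = 44.1%, the mRNA vaccine 160/304 = 52.6% → the mRNA vaccine
(The adjuvanted vaccine wins every age group but the mRNA vaccine wins overall — the adjuvanted vaccine's recipients skew toward the low-rate 65-plus group.)

the mRNA vaccine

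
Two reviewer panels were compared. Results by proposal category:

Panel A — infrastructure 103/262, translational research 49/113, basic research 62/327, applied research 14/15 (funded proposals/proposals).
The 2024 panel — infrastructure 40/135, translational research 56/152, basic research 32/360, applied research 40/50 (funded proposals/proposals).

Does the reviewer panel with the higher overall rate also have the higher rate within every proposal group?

Yes

Infrastructure: Panel A 103/262 = 39.3%, the 2024 panel 40/135 = 29.6% → Panel A
Translational research: Panel A 49/113 = 43.4%, the 2024 panel 56/152 = 36.8% → Panel A
Basic research: Panel A 62/327 = 19.0%, the 2024 panel 32/360 = 8.9% → Panel A
Applied research: Panel A 14/15 = 93.3%, the 2024 panel 40/50 = 80.0% → Panel A
Overall: Panel A 228/717 = 31.8%, the 2024 panel 168/697 = 24.1% → Panel A
Panel A wins overall and in every proposal group — no reversal.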